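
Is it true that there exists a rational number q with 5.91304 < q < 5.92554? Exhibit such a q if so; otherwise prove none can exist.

Look for a denominator N such that an integer falls strictly between N·5.91304 and N·5.92554. N = 12 works: 12·5.91304 = 70.95648 < 71 < 71.10648 = 12·5.92554.
Hence 71/12 is a rational number with 5.91304 < 71/12 < 5.92554.

q = 71/12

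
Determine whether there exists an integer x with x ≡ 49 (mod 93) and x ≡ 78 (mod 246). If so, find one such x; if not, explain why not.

gcd(93, 246) = 3. If x ≡ 49 (mod 93) and x ≡ 78 (mod 246), then x ≡ 49 (mod 3) and x ≡ 78 (mod 3).
But 49 mod 3 = 1 while 78 mod 3 = 0, a contradiction.
Hence the system has no solution.

No, no such integer exists.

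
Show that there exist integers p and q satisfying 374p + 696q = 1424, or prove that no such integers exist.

Every value of 374p + 696q is a multiple of gcd(374, 696) = 2; since 2 ∣ 1424, solutions exist.
Dividing through by 2 reduces the equation to 187p + 348q = 712.
Euclidean algorithm: 348 = 1·187 + 161, 187 = 1·161 + 26, 161 = 6·26 + 5, 26 = 5·5 + 1, 5 = 5·1 + 0.
Working back up the chain: 1 = 26 − 5·5 = 26 − 5·(161 − 6·26) = −5·161 + 31·26 = −5·161 + 31·(187 − 1·161) = 31·187 − 36·161 = 31·187 − 36·(348 − 1·187) = −36·348 + 67·187. So 187·67 + 348·(-36) = 1.
Scaling by 712 gives the particular solution (p, q) = (47704, -25632).
Shifting by a multiple of (348, −187) keeps it a solution: p = 47704 − 137·348 = 28, q = -25632 + 137·187 = -13.
Check: 374·28 + 696·(-13) = 10472 − 9048 = 1424. ✓

p = 28, q = -13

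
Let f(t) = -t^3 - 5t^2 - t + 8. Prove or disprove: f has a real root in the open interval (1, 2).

Such a root exists.

f(1) = 1 and f(2) = -22, which have opposite signs.
f is continuous everywhere (it is a polynomial), in particular on [1, 2].
By the Intermediate Value Theorem, f takes the value 0 somewhere in the open interval.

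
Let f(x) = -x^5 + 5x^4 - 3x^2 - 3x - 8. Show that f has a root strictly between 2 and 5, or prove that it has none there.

Such a root exists.

f(2) = 22 and f(5) = -98, which have opposite signs.
As a polynomial, f is continuous on every closed interval.
By the Intermediate Value Theorem f must vanish at some point of (2, 5).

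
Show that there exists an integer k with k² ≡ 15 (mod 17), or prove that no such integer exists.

k = 7

k = 7 works: 7² = 49, and 49 − 15 = 34 = 2·17.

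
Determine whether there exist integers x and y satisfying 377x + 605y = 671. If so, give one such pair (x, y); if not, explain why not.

377 and 605 are coprime, so 377x + 605y ranges over all of ℤ.
Euclidean algorithm: 605 = 1·377 + 228, 377 = 1·228 + 149, 228 = 1·149 + 79, 149 = 1·79 + 70, 79 = 1·70 + 9, 70 = 7·9 + 7, 9 = 1·7 + 2, 7 = 3·2 + 1, 2 = 2·1 + 0.
Back-substituting, 1 = 7 − 3·2 = 7 − 3·(9 − 1·7) = −3·9 + 4·7 = −3·9 + 4·(70 − 7·9) = 4·70 − 31·9 = 4·70 − 31·(79 − 1·70) = −31·79 + 35·70 = −31·79 + 35·(149 − 1·79) = 35·149 − 66·79 = 35·149 − 66·(228 − 1·149) = −66·228 + 101·149 = −66·228 + 101·(377 − 1·228) = 101·377 − 167·228 = 101·377 − 167·(605 − 1·377) = −167·605 + 268·377; that is, 377·268 + 605·(-167) = 1.
Multiplying through by 671: x = 268·671 = 179828, y = (-167)·671 = -112057 is a solution.
Shifting by a multiple of (605, −377) keeps it a solution: x = 179828 − 297·605 = 143, y = -112057 + 297·377 = -88.
Check: 377·143 + 605·(-88) = 53911 − 53240 = 671. ✓

x = 143, y = -88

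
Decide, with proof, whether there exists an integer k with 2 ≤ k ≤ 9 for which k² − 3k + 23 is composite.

k = 7

At k = 7: 7² − 3·7 + 23 = 51 = 3·17, which is composite.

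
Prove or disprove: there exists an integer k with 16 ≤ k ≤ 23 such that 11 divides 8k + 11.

k = 22

Try k = 22: 8·22 + 11 = 187 = 17·11, which is divisible by 11.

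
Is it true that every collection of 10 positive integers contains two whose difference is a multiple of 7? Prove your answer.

Partition the integers by their residue mod 7; there are 7 classes.
With 10 integers and only 7 classes, the pigeonhole principle forces two of them, say a and b, into the same class.
Their difference a − b is then a multiple of 7.

Yes, this is always true.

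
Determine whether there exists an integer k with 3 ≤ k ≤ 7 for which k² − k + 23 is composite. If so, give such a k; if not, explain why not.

At k = 7: 7² − 7 + 23 = 65 = 5·13, which is composite.

k = 7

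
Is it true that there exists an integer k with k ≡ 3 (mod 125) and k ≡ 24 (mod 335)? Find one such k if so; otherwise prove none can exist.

No, no such integer exists.

gcd(125, 335) = 5. If k ≡ 3 (mod 125) and k ≡ 24 (mod 335), then k ≡ 3 (mod 5) and k ≡ 24 (mod 5).
But 3 mod 5 = 3 while 24 mod 5 = 4, a contradiction.
Hence the system has no solution.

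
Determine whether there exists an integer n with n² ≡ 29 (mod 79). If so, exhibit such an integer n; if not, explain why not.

No such integer exists.

Apply Euler's criterion with the prime 79: 29 is a quadratic residue iff 29^39 ≡ 1 (mod 79), and a non-residue iff it is ≡ −1.
Repeated squaring mod 79: 29^2 = 841 ≡ 51; 29^4 ≡ 51² = 2601 ≡ 73; 29^8 ≡ 73² = 5329 ≡ 36; 29^16 ≡ 36² = 1296 ≡ 32; 29^32 ≡ 32² = 1024 ≡ 76.
Since 39 = 32 + 4 + 2 + 1, 29^39 ≡ 76 · 73 · 51 · 29; multiplying out mod 79: 76·73 = 5548 ≡ 18, then 18·51 = 918 ≡ 49, then 49·29 = 1421 ≡ 78. Thus 29^39 ≡ 78 ≡ −1 (mod 79).
By Euler's criterion 29 is a quadratic non-residue mod 79: no n satisfies n² ≡ 29 (mod 79).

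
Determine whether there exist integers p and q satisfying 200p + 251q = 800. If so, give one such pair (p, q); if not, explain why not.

200 and 251 are coprime, so 200p + 251q ranges over all of ℤ.
Run the Euclidean algorithm on 251 and 200: 251 = 1·200 + 51, 200 = 3·51 + 47, 51 = 1·47 + 4, 47 = 11·4 + 3, 4 = 1·3 + 1, 3 = 3·1 + 0.
Unwinding: 1 = 4 − 1·3 = 4 − (47 − 11·4) = −47 + 12·4 = −47 + 12·(51 − 1·47) = 12·51 − 13·47 = 12·51 − 13·(200 − 3·51) = −13·200 + 51·51 = −13·200 + 51·(251 − 1·200) = 51·251 − 64·200, i.e. 200·(-64) + 251·51 = 1.
Times 800: 200·(-51200) + 251·40800 = 800, so (-51200, 40800) solves it.
Shifting by a multiple of (251, −200) keeps it a solution: p = -51200 + 204·251 = 4, q = 40800 − 204·200 = 0.
Check: 200·4 + 251·0 = 800 + 0 = 800. ✓

p = 4, q = 0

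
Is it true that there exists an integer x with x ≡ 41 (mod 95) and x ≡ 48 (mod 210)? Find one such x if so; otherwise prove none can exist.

No, no such integer exists.

Reduce both congruences modulo 5, which divides 95 and 210: they say x ≡ 41 (mod 5) and x ≡ 48 (mod 5).
However 41 ≡ 1 and 48 ≡ 3 (mod 5), and 1 ≠ 3.
Hence the system has no solution.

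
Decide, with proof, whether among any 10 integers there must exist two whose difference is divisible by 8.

Partition the integers by their residue mod 8; there are 8 classes.
Since 10 > 8, two of the 10 integers must share a residue class by the pigeonhole principle; call them a and b.
Equal remainders mean a − b ≡ 0 (mod 8), so 8 divides their difference.

Yes.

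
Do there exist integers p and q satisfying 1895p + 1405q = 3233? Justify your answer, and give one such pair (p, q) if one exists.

gcd(1895, 1405) = 5, so every integer of the form 1895p + 1405q is a multiple of 5.
However 3233 leaves remainder 3 on division by 5.
Therefore 1895p + 1405q = 3233 has no solution in integers.

There are no such integers.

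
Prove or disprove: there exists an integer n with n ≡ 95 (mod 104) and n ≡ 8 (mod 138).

No such integer exists.

Both moduli are multiples of 2 = gcd(104, 138), so any solution would satisfy n ≡ 95 and n ≡ 8 modulo 2 simultaneously.
These are incompatible: 95 − 8 = 87 is not divisible by 2.
So no integer satisfies both congruences.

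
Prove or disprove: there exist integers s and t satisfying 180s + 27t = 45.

Every value of 180s + 27t is a multiple of gcd(180, 27) = 9; since 9 ∣ 45, solutions exist.
Dividing through by 9 reduces the equation to 20s + 3t = 5.
Dividing repeatedly: 20 = 6·3 + 2, 3 = 1·2 + 1, 2 = 2·1 + 0.
Working back up the chain: 1 = 3 − 1·2 = 3 − (20 − 6·3) = −20 + 7·3. So 20·(-1) + 3·7 = 1.
Times 5: 20·(-5) + 3·35 = 5, so (-5, 35) solves it.
Shifting by a multiple of (3, −20) keeps it a solution: s = -5 + 2·3 = 1, t = 35 − 2·20 = -5.
Check: 180·1 + 27·(-5) = 180 − 135 = 45. ✓

s = 1, t = -5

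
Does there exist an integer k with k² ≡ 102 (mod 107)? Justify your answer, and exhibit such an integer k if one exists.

k = 67

k = 67 works: 67² = 4489, and 4489 − 102 = 4387 = 41·107.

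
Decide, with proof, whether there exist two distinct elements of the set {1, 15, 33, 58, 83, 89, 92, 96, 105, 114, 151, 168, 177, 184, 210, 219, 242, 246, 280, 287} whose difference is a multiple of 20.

No such pair exists.

Reduce each element modulo 20: 1↦1, 15↦15, 33↦13, 58↦18, 83↦3, 89↦9, 92↦12, 96↦16, 105↦5, 114↦14, 151↦11, 168↦8, 177↦17, 184↦4, 210↦10, 219↦19, 242↦2, 246↦6, 280↦0, 287↦7.
All 20 residues are distinct, so no two elements differ by a multiple of 20.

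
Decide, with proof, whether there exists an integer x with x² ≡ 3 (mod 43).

43 is prime, so by Euler's criterion 3 is a square mod 43 iff 3^((43−1)/2) = 3^21 ≡ 1 (mod 43).
Squaring successively (mod 43): 3^2 = 9 ≡ 9; 3^4 ≡ 9² = 81 ≡ 38; 3^8 ≡ 38² = 1444 ≡ 25; 3^16 ≡ 25² = 625 ≡ 23.
Since 21 = 16 + 4 + 1, 3^21 ≡ 23 · 38 · 3; multiplying out mod 43: 23·38 = 874 ≡ 14, then 14·3 = 42 ≡ 42. Thus 3^21 ≡ 42 ≡ −1 (mod 43).
By Euler's criterion 3 is a quadratic non-residue mod 43: no x satisfies x² ≡ 3 (mod 43).

No, no such integer exists.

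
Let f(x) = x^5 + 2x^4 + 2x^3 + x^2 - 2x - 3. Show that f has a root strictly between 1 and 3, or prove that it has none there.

f(1) = 1 and f(3) = 459, both positive, so a sign-change argument is unavailable; we show f keeps this sign on the whole interval.
Substitute x = 1 + u, where 0 < u < 2 on the interval. Expanding, f(1 + u) = u^5 + 7u^4 + 20u^3 + 29u^2 + 19u + 1.
The nonzero coefficients here are all positive, so for u > 0 every term is positive (or zero), and the constant term 1 is strictly positive.
Therefore f(x) > 0 throughout (1, 3), and f has no zero there.

No such root exists.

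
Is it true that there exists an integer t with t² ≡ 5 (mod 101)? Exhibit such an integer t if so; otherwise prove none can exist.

t = 45 works: 45² = 2025, and 2025 − 5 = 2020 = 20·101.

t = 45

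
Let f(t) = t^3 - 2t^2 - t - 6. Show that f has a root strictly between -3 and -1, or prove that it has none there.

f has no root in that interval.

The endpoint values f(-3) = -48 and f(-1) = -8 are both negative. Claim: f(t) < 0 for every t in (-3, -1).
Shift to the endpoint -1: with t = -1 − u (0 < u < 2), one computes f(-1 − u) = -u^3 - 5u^2 - 6u - 8.
The nonzero coefficients here are all negative, so for u > 0 every term is negative (or zero), and the constant term -8 is strictly negative.
Therefore f(t) < 0 throughout (-3, -1), and f has no zero there.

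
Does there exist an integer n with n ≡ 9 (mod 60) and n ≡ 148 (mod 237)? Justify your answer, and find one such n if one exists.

Reduce both congruences modulo 3, which divides 60 and 237: they say n ≡ 9 (mod 3) and n ≡ 148 (mod 3).
These are incompatible: 9 − 148 = -139 is not divisible by 3.
Hence the system has no solution.

No, no such integer exists.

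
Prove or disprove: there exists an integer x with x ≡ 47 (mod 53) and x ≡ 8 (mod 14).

The moduli 53 and 14 are coprime, so by the Chinese Remainder Theorem a unique solution modulo 742 exists.
Any solution of the first congruence is x = 47 + 53t; substituting into the second, 53t ≡ 8 − 47 ≡ 3 (mod 14).
53 ≡ 11 (mod 14), so this reads 11t ≡ 3 (mod 14). To invert 11 modulo 14: 14 = 1·11 + 3, 11 = 3·3 + 2, 3 = 1·2 + 1, 2 = 2·1 + 0, and unwinding, 1 = 3 − 1·2 = 3 − (11 − 3·3) = −11 + 4·3 = −11 + 4·(14 − 1·11) = 4·14 − 5·11. Thus 11⁻¹ ≡ -5 ≡ 9 (mod 14).
Therefore t ≡ 9·3 = 27 ≡ 13 (mod 14).
With t = 13: x = 47 + 53·13 = 736.
Check: 736 mod 53 = 47, 736 mod 14 = 8. ✓

x = 736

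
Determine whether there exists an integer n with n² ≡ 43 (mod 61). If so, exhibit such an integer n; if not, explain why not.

No such integer exists.

Apply Euler's criterion with the prime 61: 43 is a quadratic residue iff 43^30 ≡ 1 (mod 61), and a non-residue iff it is ≡ −1.
Repeated squaring mod 61: 43^2 = 1849 ≡ 19; 43^4 ≡ 19² = 361 ≡ 56; 43^8 ≡ 56² = 3136 ≡ 25; 43^16 ≡ 25² = 625 ≡ 15.
Since 30 = 16 + 8 + 4 + 2, 43^30 ≡ 15 · 25 · 56 · 19; multiplying out mod 61: 15·25 = 375 ≡ 9, then 9·56 = 504 ≡ 16, then 16·19 = 304 ≡ 60. Thus 43^30 ≡ 60 ≡ −1 (mod 61).
By Euler's criterion 43 is a quadratic non-residue mod 61: no n satisfies n² ≡ 43 (mod 61).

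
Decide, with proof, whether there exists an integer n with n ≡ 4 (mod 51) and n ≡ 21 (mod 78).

Both moduli are multiples of 3 = gcd(51, 78), so any solution would satisfy n ≡ 4 and n ≡ 21 modulo 3 simultaneously.
These are incompatible: 4 − 21 = -17 is not divisible by 3.
Hence the system has no solution.

There is no such integer.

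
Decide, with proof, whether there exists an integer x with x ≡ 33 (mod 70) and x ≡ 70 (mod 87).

gcd(70, 87) = 1, so the Chinese Remainder Theorem guarantees exactly one residue class mod 6090 satisfying both.
Write x = 33 + 70t and require 33 + 70t ≡ 70 (mod 87), i.e. 70t ≡ 37 (mod 87).
Invert 70 mod 87 by the Euclidean algorithm: 87 = 1·70 + 17, 70 = 4·17 + 2, 17 = 8·2 + 1, 2 = 2·1 + 0; back-substituting, 1 = 17 − 8·2 = 17 − 8·(70 − 4·17) = −8·70 + 33·17 = −8·70 + 33·(87 − 1·70) = 33·87 − 41·70. Hence 70·(-41) ≡ 1, so 70⁻¹ ≡ -41 ≡ 46 (mod 87).
Multiplying by 46: t ≡ 46·37 = 1702 ≡ 49 (mod 87).
Taking t = 49 gives x = 33 + 70·49 = 3463.
Indeed 3463 ≡ 33 (mod 70) and 3463 ≡ 70 (mod 87).

x = 3463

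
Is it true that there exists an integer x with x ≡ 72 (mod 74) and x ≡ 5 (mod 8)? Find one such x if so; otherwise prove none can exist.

There is no such integer.

Both moduli are multiples of 2 = gcd(74, 8), so any solution would satisfy x ≡ 72 and x ≡ 5 modulo 2 simultaneously.
These are incompatible: 72 − 5 = 67 is not divisible by 2.
So no integer satisfies both congruences.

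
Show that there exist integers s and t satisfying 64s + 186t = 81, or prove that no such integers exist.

gcd(64, 186) = 2, so every integer of the form 64s + 186t is a multiple of 2.
However 81 leaves remainder 1 on division by 2.
So the equation is unsolvable over ℤ.

There are no such integers.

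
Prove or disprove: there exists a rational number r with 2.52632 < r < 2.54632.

r = 28/11

Scale by 11: the interval becomes (27.78952, 28.00952), which contains the integer 28.
Dividing back, 2.52632 < 28/11 < 2.54632, and 28/11 is rational.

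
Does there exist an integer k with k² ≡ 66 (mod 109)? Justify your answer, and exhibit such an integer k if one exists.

k = 75

k = 75 works: 75² = 5625, and 5625 − 66 = 5559 = 51·109.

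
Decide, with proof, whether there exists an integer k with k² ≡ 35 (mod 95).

Take k = 15. Then 15² = 225 = 2·95 + 35, so 15² ≡ 35 (mod 95).

k = 15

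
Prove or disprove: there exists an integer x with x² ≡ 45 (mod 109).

x = 46 works: 46² = 2116, and 2116 − 45 = 2071 = 19·109.

x = 46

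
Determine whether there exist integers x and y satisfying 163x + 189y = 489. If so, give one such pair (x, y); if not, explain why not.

163 and 189 are coprime, so 163x + 189y ranges over all of ℤ.
Euclidean algorithm: 189 = 1·163 + 26, 163 = 6·26 + 7, 26 = 3·7 + 5, 7 = 1·5 + 2, 5 = 2·2 + 1, 2 = 2·1 + 0.
Back-substituting, 1 = 5 − 2·2 = 5 − 2·(7 − 1·5) = −2·7 + 3·5 = −2·7 + 3·(26 − 3·7) = 3·26 − 11·7 = 3·26 − 11·(163 − 6·26) = −11·163 + 69·26 = −11·163 + 69·(189 − 1·163) = 69·189 − 80·163; that is, 163·(-80) + 189·69 = 1.
Multiplying through by 489: x = (-80)·489 = -39120, y = 69·489 = 33741 is a solution.
The general solution is x = -39120 + 189k, y = 33741 − 163k; taking k = 207 gives the smaller pair x = 3, y = 0.
Check: 163·3 + 189·0 = 489 + 0 = 489. ✓

x = 3, y = 0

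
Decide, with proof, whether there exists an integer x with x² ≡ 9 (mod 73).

x = 3

Take x = 3. Then 3² = 9, and since 0 ≤ 9 < 73 this is already reduced: 3² ≡ 9 (mod 73).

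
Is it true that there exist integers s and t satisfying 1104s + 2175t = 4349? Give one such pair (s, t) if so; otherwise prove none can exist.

There are no such integers.

Any value of 1104s + 2175t is a multiple of gcd(1104, 2175) = 3.
But 4349 is not a multiple of 3 (it leaves remainder 2).
Hence no integers s, t satisfy the equation.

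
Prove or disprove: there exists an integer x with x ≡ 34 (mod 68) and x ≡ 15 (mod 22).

gcd(68, 22) = 2. If x ≡ 34 (mod 68) and x ≡ 15 (mod 22), then x ≡ 34 (mod 2) and x ≡ 15 (mod 2).
These are incompatible: 34 − 15 = 19 is not divisible by 2.
Therefore no such x exists.

No such integer exists.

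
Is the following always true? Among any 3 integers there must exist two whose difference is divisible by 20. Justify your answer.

No; for instance {33, 34, 35} is a counterexample.

Consider the 3 integers 33, 34, 35. They lie in distinct residue classes modulo 20, since 3 ≤ 20.
The differences between them range over 1, …, 2, none of which is divisible by 20.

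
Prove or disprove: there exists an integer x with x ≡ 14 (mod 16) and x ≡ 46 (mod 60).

x = 46

The moduli are not coprime: gcd(16, 60) = 4. Compatibility requires 4 ∣ (46 − 14) = 32, which holds, so solutions exist.
The integers ≡ 14 (mod 16) are 14, 30, 46, …; their remainders mod 60 are 14, 30, 46, so x = 46 is the first that is ≡ 46 (mod 60).
Check: 46 mod 16 = 14, 46 mod 60 = 46. ✓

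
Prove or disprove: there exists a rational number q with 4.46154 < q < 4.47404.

q = 67/15

Look for a denominator N such that an integer falls strictly between N·4.46154 and N·4.47404. N = 15 works: 15·4.46154 = 66.92310 < 67 < 67.11060 = 15·4.47404.
Dividing back, 4.46154 < 67/15 < 4.47404, and 67/15 is rational.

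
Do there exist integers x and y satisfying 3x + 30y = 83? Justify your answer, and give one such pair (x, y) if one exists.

Both 3 and 30 are divisible by gcd(3, 30) = 3, hence so is any combination 3x + 30y.
But 83 is not a multiple of 3 (it leaves remainder 2).
Hence no integers x, y satisfy the equation.

No such integers exist.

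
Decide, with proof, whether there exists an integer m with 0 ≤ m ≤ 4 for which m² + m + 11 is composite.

The values for m = 0, 1, …, 4 are 11, 13, 17, 23, 31, and each of these is prime.
So no value in the range makes the expression composite.

There is no such integer m in that range.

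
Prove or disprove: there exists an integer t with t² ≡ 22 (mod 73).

Apply Euler's criterion with the prime 73: 22 is a quadratic residue iff 22^36 ≡ 1 (mod 73), and a non-residue iff it is ≡ −1.
Repeated squaring mod 73: 22^2 = 484 ≡ 46; 22^4 ≡ 46² = 2116 ≡ 72; 22^8 ≡ 72² = 5184 ≡ 1; 22^16 ≡ 1² = 1 ≡ 1; 22^32 ≡ 1² = 1 ≡ 1.
Since 36 = 32 + 4, 22^36 ≡ 1 · 72; multiplying out mod 73: 1·72 = 72 ≡ 72. Thus 22^36 ≡ 72 ≡ −1 (mod 73).
The value −1 means 22 is a non-residue modulo 73, so t² ≡ 22 (mod 73) is impossible.

There is no such integer.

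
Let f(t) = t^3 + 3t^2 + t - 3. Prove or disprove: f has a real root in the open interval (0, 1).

Yes, f has a root in the interval.

f(0) = -3 and f(1) = 2, which have opposite signs.
f is continuous everywhere (it is a polynomial), in particular on [0, 1].
By the Intermediate Value Theorem, f takes the value 0 somewhere in the open interval.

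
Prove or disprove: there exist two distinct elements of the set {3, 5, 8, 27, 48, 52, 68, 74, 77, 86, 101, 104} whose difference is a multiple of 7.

The pair (3, 52) works.

Reduce each element mod 7: 3↦3, 5↦5, 8↦1, 27↦6, 48↦6, 52↦3, 68↦5, 74↦4, 77↦0, 86↦2, 101↦3, 104↦6. The residue 3 repeats (at 3 and 52), and 52 − 3 = 49 = 7·7.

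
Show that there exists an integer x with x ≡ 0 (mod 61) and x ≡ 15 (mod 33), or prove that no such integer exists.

Since 61 and 33 share no common factor, CRT says the pair of congruences has a solution (unique mod 2013).
Write x = 0 + 61t and require 0 + 61t ≡ 15 (mod 33), i.e. 61t ≡ 15 (mod 33).
61 ≡ 28 (mod 33), so this reads 28t ≡ 15 (mod 33). Note 28·13 = 364 ≡ 1 (mod 33) (as 364 − 1 = 11·33), so 28⁻¹ ≡ 13.
Multiplying by 13: t ≡ 13·15 = 195 ≡ 30 (mod 33).
With t = 30: x = 0 + 61·30 = 1830.
Indeed 1830 ≡ 0 (mod 61) and 1830 ≡ 15 (mod 33).

x = 1830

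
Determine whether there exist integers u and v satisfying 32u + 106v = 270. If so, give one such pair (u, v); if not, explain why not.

Every value of 32u + 106v is a multiple of gcd(32, 106) = 2; since 2 ∣ 270, solutions exist.
Dividing through by 2 reduces the equation to 16u + 53v = 135.
Run the Euclidean algorithm on 53 and 16: 53 = 3·16 + 5, 16 = 3·5 + 1, 5 = 5·1 + 0.
Back-substituting, 1 = 16 − 3·5 = 16 − 3·(53 − 3·16) = −3·53 + 10·16; that is, 16·10 + 53·(-3) = 1.
Scaling by 135 gives the particular solution (u, v) = (1350, -405).
Shifting by a multiple of (53, −16) keeps it a solution: u = 1350 − 25·53 = 25, v = -405 + 25·16 = -5.
Check: 32·25 + 106·(-5) = 800 − 530 = 270. ✓

u = 25, v = -5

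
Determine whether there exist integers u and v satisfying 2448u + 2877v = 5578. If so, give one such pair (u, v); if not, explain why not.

No such integers exist.

Any value of 2448u + 2877v is a multiple of gcd(2448, 2877) = 3.
But 5578 = 3·1859 + 1, so 3 ∤ 5578.
Therefore 2448u + 2877v = 5578 has no solution in integers.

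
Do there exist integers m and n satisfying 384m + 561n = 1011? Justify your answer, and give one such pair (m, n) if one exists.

m = 45, n = -29

gcd(384, 561) = 3, and 3 divides 1011, so integer solutions exist.
Dividing through by 3 reduces the equation to 128m + 187n = 337.
Dividing repeatedly: 187 = 1·128 + 59, 128 = 2·59 + 10, 59 = 5·10 + 9, 10 = 1·9 + 1, 9 = 9·1 + 0.
Back-substituting, 1 = 10 − 1·9 = 10 − (59 − 5·10) = −59 + 6·10 = −59 + 6·(128 − 2·59) = 6·128 − 13·59 = 6·128 − 13·(187 − 1·128) = −13·187 + 19·128; that is, 128·19 + 187·(-13) = 1.
Scaling by 337 gives the particular solution (m, n) = (6403, -4381).
The general solution is m = 6403 + 187k, n = -4381 − 128k; taking k = -34 gives the smaller pair m = 45, n = -29.
Check: 384·45 + 561·(-29) = 17280 − 16269 = 1011. ✓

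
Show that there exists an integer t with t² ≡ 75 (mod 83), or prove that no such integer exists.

Take t = 18. Then 18² = 324 = 3·83 + 75, so 18² ≡ 75 (mod 83).

t = 18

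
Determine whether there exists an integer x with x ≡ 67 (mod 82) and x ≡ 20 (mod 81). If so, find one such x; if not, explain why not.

x = 2855

The moduli 82 and 81 are coprime, so by the Chinese Remainder Theorem a unique solution modulo 6642 exists.
Any solution of the first congruence is x = 67 + 82t; substituting into the second, 82t ≡ 20 − 67 ≡ 34 (mod 81).
82 ≡ 1 (mod 81), so this reads 1t ≡ 34 (mod 81). So t ≡ 34 (mod 81).
With t = 34: x = 67 + 82·34 = 2855.
Check: 2855 mod 82 = 67, 2855 mod 81 = 20. ✓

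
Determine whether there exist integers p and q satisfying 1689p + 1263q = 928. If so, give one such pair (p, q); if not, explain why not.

Any value of 1689p + 1263q is a multiple of gcd(1689, 1263) = 3.
But 928 is not a multiple of 3 (it leaves remainder 1).
Hence no integers p, q satisfy the equation.

No, no such integers exist.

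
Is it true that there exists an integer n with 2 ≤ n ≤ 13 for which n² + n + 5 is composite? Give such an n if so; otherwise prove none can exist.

n = 10

At n = 10: 10² + 10 + 5 = 115 = 5·23, which is composite.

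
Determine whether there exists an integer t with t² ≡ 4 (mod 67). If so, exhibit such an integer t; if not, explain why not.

t = 65

t = 65 works: 65² = 4225, and 4225 − 4 = 4221 = 63·67.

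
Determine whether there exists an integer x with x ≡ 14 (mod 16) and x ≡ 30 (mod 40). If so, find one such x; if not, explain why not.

x = 30

The moduli are not coprime: gcd(16, 40) = 8. Compatibility requires 8 ∣ (30 − 14) = 16, which holds, so solutions exist.
List candidates x ≡ 14 (mod 16): 14, 30. Modulo 40 these are 14, 30; 30 gives 30 as required.
Verify: 30 = 1·16 + 14 and 30 = 0·40 + 30. ✓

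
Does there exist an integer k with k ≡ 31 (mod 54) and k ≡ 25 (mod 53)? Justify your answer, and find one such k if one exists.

k = 2569

Since 54 and 53 share no common factor, CRT says the pair of congruences has a solution (unique mod 2862).
Any solution of the first congruence is k = 31 + 54t; substituting into the second, 54t ≡ 25 − 31 ≡ 47 (mod 53).
54 ≡ 1 (mod 53), so this reads 1t ≡ 47 (mod 53). So t ≡ 47 (mod 53).
Taking t = 47 gives k = 31 + 54·47 = 2569.
Verify: 2569 = 47·54 + 31 and 2569 = 48·53 + 25. ✓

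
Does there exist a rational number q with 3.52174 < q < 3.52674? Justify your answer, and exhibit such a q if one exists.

q = 67/19

Multiplying by 19: 19·3.52174 = 66.91306 and 19·3.52674 = 67.00806, so the integer 67 lies strictly between them.
So q = 67/19 works: it is a ratio of integers, and dividing 19·3.52174 < 67 < 19·3.52674 through by 19 gives 3.52174 < 67/19 < 3.52674.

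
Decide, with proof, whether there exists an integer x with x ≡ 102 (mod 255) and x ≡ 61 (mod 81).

Reduce both congruences modulo 3, which divides 255 and 81: they say x ≡ 102 (mod 3) and x ≡ 61 (mod 3).
These are incompatible: 102 − 61 = 41 is not divisible by 3.
Hence the system has no solution.

There is no such integer.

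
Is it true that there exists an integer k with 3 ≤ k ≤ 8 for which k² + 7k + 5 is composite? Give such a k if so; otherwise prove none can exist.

k = 8

At k = 8: 8² + 7·8 + 5 = 125 = 5·25, which is composite.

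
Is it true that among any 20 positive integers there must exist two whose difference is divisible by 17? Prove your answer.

True.

There are exactly 17 possible remainders on division by 17.
Placing 20 integers into 17 classes, some class receives at least two — say a and b.
Their difference a − b is then a multiple of 17.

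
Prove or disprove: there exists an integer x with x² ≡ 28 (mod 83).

x = 51 works: 51² = 2601, and 2601 − 28 = 2573 = 31·83.

x = 51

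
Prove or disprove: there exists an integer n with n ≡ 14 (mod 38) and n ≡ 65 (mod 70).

No such integer exists.

Reduce both congruences modulo 2, which divides 38 and 70: they say n ≡ 14 (mod 2) and n ≡ 65 (mod 2).
But 14 mod 2 = 0 while 65 mod 2 = 1, a contradiction.
Therefore no such n exists.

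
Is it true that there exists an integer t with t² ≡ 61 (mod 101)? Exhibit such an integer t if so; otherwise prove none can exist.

No, no such integer exists.

Apply Euler's criterion with the prime 101: 61 is a quadratic residue iff 61^50 ≡ 1 (mod 101), and a non-residue iff it is ≡ −1.
Squaring successively (mod 101): 61^2 = 3721 ≡ 85; 61^4 ≡ 85² = 7225 ≡ 54; 61^8 ≡ 54² = 2916 ≡ 88; 61^16 ≡ 88² = 7744 ≡ 68; 61^32 ≡ 68² = 4624 ≡ 79.
Since 50 = 32 + 16 + 2, 61^50 ≡ 79 · 68 · 85; multiplying out mod 101: 79·68 = 5372 ≡ 19, then 19·85 = 1615 ≡ 100. Thus 61^50 ≡ 100 ≡ −1 (mod 101).
By Euler's criterion 61 is a quadratic non-residue mod 101: no t satisfies t² ≡ 61 (mod 101).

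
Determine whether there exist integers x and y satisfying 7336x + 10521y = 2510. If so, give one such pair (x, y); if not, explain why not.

No, no such integers exist.

gcd(7336, 10521) = 7, so every integer of the form 7336x + 10521y is a multiple of 7.
But 2510 is not a multiple of 7 (it leaves remainder 4).
Therefore 7336x + 10521y = 2510 has no solution in integers.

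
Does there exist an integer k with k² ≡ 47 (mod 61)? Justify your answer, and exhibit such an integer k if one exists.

Take k = 13. Then 13² = 169 = 2·61 + 47, so 13² ≡ 47 (mod 61).

k = 13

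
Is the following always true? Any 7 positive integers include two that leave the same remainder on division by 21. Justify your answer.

Consider the 7 integers 79, 80, …, 85. They lie in distinct residue classes modulo 21, since 7 ≤ 21.
Hence this collection has no pair with equal remainders mod 21, disproving the claim.

No, the set {79, 80, 81, 82, 83, 84, 85} is a counterexample.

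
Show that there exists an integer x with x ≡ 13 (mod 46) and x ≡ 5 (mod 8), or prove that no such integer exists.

gcd(46, 8) = 2. A simultaneous solution exists iff 13 ≡ 5 (mod 2); here 13 mod 2 = 1 = 5 mod 2, so it does.
In fact x = 13 itself already satisfies 13 mod 8 = 5.
Check: 13 mod 46 = 13, 13 mod 8 = 5. ✓

x = 13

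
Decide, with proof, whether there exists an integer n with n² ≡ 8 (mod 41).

n = 34

Take n = 34. Then 34² = 1156 = 28·41 + 8, so 34² ≡ 8 (mod 41).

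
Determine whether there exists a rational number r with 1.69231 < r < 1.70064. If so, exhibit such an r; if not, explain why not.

r = 17/10

Scale by 10: the interval becomes (16.92310, 17.00640), which contains the integer 17.
Dividing back, 1.69231 < 17/10 < 1.70064, and 17/10 is rational.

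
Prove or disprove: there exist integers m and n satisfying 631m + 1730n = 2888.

m = 1348, n = -490

Since gcd(631, 1730) = 1, every integer is an integer combination of 631 and 1730.
Euclidean algorithm: 1730 = 2·631 + 468, 631 = 1·468 + 163, 468 = 2·163 + 142, 163 = 1·142 + 21, 142 = 6·21 + 16, 21 = 1·16 + 5, 16 = 3·5 + 1, 5 = 5·1 + 0.
Back-substituting, 1 = 16 − 3·5 = 16 − 3·(21 − 1·16) = −3·21 + 4·16 = −3·21 + 4·(142 − 6·21) = 4·142 − 27·21 = 4·142 − 27·(163 − 1·142) = −27·163 + 31·142 = −27·163 + 31·(468 − 2·163) = 31·468 − 89·163 = 31·468 − 89·(631 − 1·468) = −89·631 + 120·468 = −89·631 + 120·(1730 − 2·631) = 120·1730 − 329·631; that is, 631·(-329) + 1730·120 = 1.
Times 2888: 631·(-950152) + 1730·346560 = 2888, so (-950152, 346560) solves it.
Shifting by a multiple of (1730, −631) keeps it a solution: m = -950152 + 550·1730 = 1348, n = 346560 − 550·631 = -490.
Check: 631·1348 + 1730·(-490) = 850588 − 847700 = 2888. ✓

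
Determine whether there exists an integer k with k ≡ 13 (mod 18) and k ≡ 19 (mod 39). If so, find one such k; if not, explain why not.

The moduli are not coprime: gcd(18, 39) = 3. Compatibility requires 3 ∣ (19 − 13) = 6, which holds, so solutions exist.
Put k = 13 + 18t, so we need 18t ≡ 6 (mod 39), equivalently (divide by 3) 6t ≡ 2 (mod 13).
Invert 6 mod 13 by the Euclidean algorithm: 13 = 2·6 + 1, 6 = 6·1 + 0; back-substituting, 1 = 13 − 2·6. Hence 6·(-2) ≡ 1, so 6⁻¹ ≡ -2 ≡ 11 (mod 13).
Therefore t ≡ 11·2 = 22 ≡ 9 (mod 13).
Then k = 13 + 18·9 = 175.
Verify: 175 = 9·18 + 13 and 175 = 4·39 + 19. ✓

k = 175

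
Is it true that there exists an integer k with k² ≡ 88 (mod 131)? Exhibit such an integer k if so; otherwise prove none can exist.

There is no such integer.

Apply Euler's criterion with the prime 131: 88 is a quadratic residue iff 88^65 ≡ 1 (mod 131), and a non-residue iff it is ≡ −1.
Repeated squaring mod 131: 88^2 = 7744 ≡ 15; 88^4 ≡ 15² = 225 ≡ 94; 88^8 ≡ 94² = 8836 ≡ 59; 88^16 ≡ 59² = 3481 ≡ 75; 88^32 ≡ 75² = 5625 ≡ 123; 88^64 ≡ 123² = 15129 ≡ 64.
Since 65 = 64 + 1, 88^65 ≡ 64 · 88; multiplying out mod 131: 64·88 = 5632 ≡ 130. Thus 88^65 ≡ 130 ≡ −1 (mod 131).
By Euler's criterion 88 is a quadratic non-residue mod 131: no k satisfies k² ≡ 88 (mod 131).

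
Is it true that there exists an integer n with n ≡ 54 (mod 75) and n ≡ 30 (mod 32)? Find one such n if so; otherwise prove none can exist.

n = 1854

gcd(75, 32) = 1, so the Chinese Remainder Theorem guarantees exactly one residue class mod 2400 satisfying both.
Write n = 54 + 75t and require 54 + 75t ≡ 30 (mod 32), i.e. 75t ≡ 8 (mod 32).
75 ≡ 11 (mod 32), so this reads 11t ≡ 8 (mod 32). Since 11·3 = 33 = 1·32 + 1, the inverse of 11 mod 32 is 3.
Therefore t ≡ 3·8 = 24 (mod 32).
Taking t = 24 gives n = 54 + 75·24 = 1854.
Verify: 1854 = 24·75 + 54 and 1854 = 57·32 + 30. ✓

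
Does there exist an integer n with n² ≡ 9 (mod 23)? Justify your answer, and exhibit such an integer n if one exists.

n = 3

Take n = 3. Then 3² = 9, and since 0 ≤ 9 < 23 this is already reduced: 3² ≡ 9 (mod 23).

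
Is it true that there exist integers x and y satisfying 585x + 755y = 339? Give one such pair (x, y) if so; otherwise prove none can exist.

No, no such integers exist.

Both 585 and 755 are divisible by gcd(585, 755) = 5, hence so is any combination 585x + 755y.
But 339 is not a multiple of 5 (it leaves remainder 4).
Hence no integers x, y satisfy the equation.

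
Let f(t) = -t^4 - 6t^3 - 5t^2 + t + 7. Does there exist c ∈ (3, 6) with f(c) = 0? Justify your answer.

No such root exists.

f(3) = -278 and f(6) = -2759, both negative, so a sign-change argument is unavailable; we show f keeps this sign on the whole interval.
Substitute t = 3 + u, where 0 < u < 3 on the interval. Expanding, f(3 + u) = -u^4 - 18u^3 - 113u^2 - 299u - 278.
The nonzero coefficients here are all negative, so for u > 0 every term is negative (or zero), and the constant term -278 is strictly negative.
Therefore f(t) < 0 throughout (3, 6), and f has no zero there.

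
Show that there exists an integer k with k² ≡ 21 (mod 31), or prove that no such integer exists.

Apply Euler's criterion with the prime 31: 21 is a quadratic residue iff 21^15 ≡ 1 (mod 31), and a non-residue iff it is ≡ −1.
Squaring successively (mod 31): 21^2 = 441 ≡ 7; 21^4 ≡ 7² = 49 ≡ 18; 21^8 ≡ 18² = 324 ≡ 14.
Since 15 = 8 + 4 + 2 + 1, 21^15 ≡ 14 · 18 · 7 · 21; multiplying out mod 31: 14·18 = 252 ≡ 4, then 4·7 = 28 ≡ 28, then 28·21 = 588 ≡ 30. Thus 21^15 ≡ 30 ≡ −1 (mod 31).
The value −1 means 21 is a non-residue modulo 31, so k² ≡ 21 (mod 31) is impossible.

No, no such integer exists.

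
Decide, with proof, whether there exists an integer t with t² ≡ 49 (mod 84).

t = 7

Take t = 7. Then 7² = 49, and since 0 ≤ 49 < 84 this is already reduced: 7² ≡ 49 (mod 84).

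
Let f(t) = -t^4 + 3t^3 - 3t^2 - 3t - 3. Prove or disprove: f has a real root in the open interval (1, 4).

The endpoint values f(1) = -7 and f(4) = -127 are both negative. Claim: f(t) < 0 for every t in (1, 4).
Shift to the endpoint 1: with t = 1 + u (0 < u < 3), one computes f(1 + u) = -u^4 - u^3 - 4u - 7.
All 4 nonzero coefficients of this polynomial in u are negative; hence for u > 0 the value is a sum of negative terms (the constant -7 among them).
So f is strictly negative on (1, 4); no root exists in the interval.

f has no root in that interval.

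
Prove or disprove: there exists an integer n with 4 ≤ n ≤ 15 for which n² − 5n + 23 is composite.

The values for n = 4, 5, …, 15 are 19, 23, 29, 37, 47, 59, 73, 89, 107, 127, 149, 173, and each of these is prime.
So no value in the range makes the expression composite.

No such integer n in that range exists.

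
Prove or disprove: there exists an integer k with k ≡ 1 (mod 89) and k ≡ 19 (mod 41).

k = 2315

gcd(89, 41) = 1, so the Chinese Remainder Theorem guarantees exactly one residue class mod 3649 satisfying both.
Any solution of the first congruence is k = 1 + 89t; substituting into the second, 89t ≡ 19 − 1 ≡ 18 (mod 41).
89 ≡ 7 (mod 41), so this reads 7t ≡ 18 (mod 41). Invert 7 mod 41 by the Euclidean algorithm: 41 = 5·7 + 6, 7 = 1·6 + 1, 6 = 6·1 + 0; back-substituting, 1 = 7 − 1·6 = 7 − (41 − 5·7) = −41 + 6·7. Hence 7·6 ≡ 1, so 7⁻¹ ≡ 6 (mod 41).
Therefore t ≡ 6·18 = 108 ≡ 26 (mod 41).
With t = 26: k = 1 + 89·26 = 2315.
Check: 2315 mod 89 = 1, 2315 mod 41 = 19. ✓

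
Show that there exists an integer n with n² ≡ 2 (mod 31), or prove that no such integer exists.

Take n = 23. Then 23² = 529 = 17·31 + 2, so 23² ≡ 2 (mod 31).

n = 23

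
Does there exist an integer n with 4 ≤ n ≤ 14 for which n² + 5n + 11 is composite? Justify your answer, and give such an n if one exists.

n = 7

At n = 7: 7² + 5·7 + 11 = 95 = 5·19, which is composite.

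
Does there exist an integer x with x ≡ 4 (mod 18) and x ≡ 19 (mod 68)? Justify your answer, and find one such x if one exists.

Reduce both congruences modulo 2, which divides 18 and 68: they say x ≡ 4 (mod 2) and x ≡ 19 (mod 2).
But 4 mod 2 = 0 while 19 mod 2 = 1, a contradiction.
So no integer satisfies both congruences.

There is no such integer.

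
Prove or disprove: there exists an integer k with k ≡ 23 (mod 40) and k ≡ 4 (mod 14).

gcd(40, 14) = 2. If k ≡ 23 (mod 40) and k ≡ 4 (mod 14), then k ≡ 23 (mod 2) and k ≡ 4 (mod 2).
But 23 mod 2 = 1 while 4 mod 2 = 0, a contradiction.
Hence the system has no solution.

No, no such integer exists.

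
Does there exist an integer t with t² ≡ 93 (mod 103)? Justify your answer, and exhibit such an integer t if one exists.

t = 89 works: 89² = 7921, and 7921 − 93 = 7828 = 76·103.

t = 89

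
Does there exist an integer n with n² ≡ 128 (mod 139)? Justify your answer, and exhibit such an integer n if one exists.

There is no such integer.

139 is prime, so by Euler's criterion 128 is a square mod 139 iff 128^((139−1)/2) = 128^69 ≡ 1 (mod 139).
Squaring successively (mod 139): 128^2 = 16384 ≡ 121; 128^4 ≡ 121² = 14641 ≡ 46; 128^8 ≡ 46² = 2116 ≡ 31; 128^16 ≡ 31² = 961 ≡ 127; 128^32 ≡ 127² = 16129 ≡ 5; 128^64 ≡ 5² = 25 ≡ 25.
Since 69 = 64 + 4 + 1, 128^69 ≡ 25 · 46 · 128; multiplying out mod 139: 25·46 = 1150 ≡ 38, then 38·128 = 4864 ≡ 138. Thus 128^69 ≡ 138 ≡ −1 (mod 139).
The value −1 means 128 is a non-residue modulo 139, so n² ≡ 128 (mod 139) is impossible.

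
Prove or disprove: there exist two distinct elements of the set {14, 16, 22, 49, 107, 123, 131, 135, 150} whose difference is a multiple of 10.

Residues mod 10: 14↦4, 16↦6, 22↦2, 49↦9, 107↦7, 123↦3, 131↦1, 135↦5, 150↦0.
These 9 residues are pairwise different, hence no difference of two elements is divisible by 10.

No such pair exists.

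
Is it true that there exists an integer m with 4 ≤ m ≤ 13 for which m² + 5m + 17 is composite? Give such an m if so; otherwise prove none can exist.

At m = 9: 9² + 5·9 + 17 = 143 = 11·13, which is composite.

m = 9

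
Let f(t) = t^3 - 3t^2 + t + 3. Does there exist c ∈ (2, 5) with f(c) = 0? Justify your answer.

The endpoint values f(2) = 1 and f(5) = 58 are both positive. Claim: f(t) > 0 for every t in (2, 5).
Shift to the endpoint 2: with t = 2 + u (0 < u < 3), one computes f(2 + u) = u^3 + 3u^2 + u + 1.
All 4 nonzero coefficients of this polynomial in u are positive; hence for u > 0 the value is a sum of positive terms (the constant 1 among them).
So f is strictly positive on (2, 5); no root exists in the interval.

No.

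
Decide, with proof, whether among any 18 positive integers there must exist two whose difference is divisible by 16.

Each integer lies in one of the 16 residue classes modulo 16.
Since 18 > 16, two of the 18 integers must share a residue class by the pigeonhole principle; call them a and b.
Equal remainders mean a − b ≡ 0 (mod 16), so 16 divides their difference.

True.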